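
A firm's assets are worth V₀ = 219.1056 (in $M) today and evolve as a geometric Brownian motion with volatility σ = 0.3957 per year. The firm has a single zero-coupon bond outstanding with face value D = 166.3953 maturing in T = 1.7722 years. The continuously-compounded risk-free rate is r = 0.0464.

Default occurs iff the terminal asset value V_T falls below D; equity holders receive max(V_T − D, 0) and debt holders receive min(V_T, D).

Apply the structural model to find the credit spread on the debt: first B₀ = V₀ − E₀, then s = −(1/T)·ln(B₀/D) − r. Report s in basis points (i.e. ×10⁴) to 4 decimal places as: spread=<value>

spread=541.6203

Apply the equity-as-call identities (strike 166.3953, horizon 1.7722 years):
d₁ = [ln(V₀/D) + (r + σ²/2)T] / (σ√T)
   = [ln(219.1056/166.3953) + (0.0464 + 0.5·0.3957²)·1.7722] / (0.3957·√1.7722)
   = [0.275188 + 0.220974] / 0.526772 = 0.941892
d₂ = d₁ − σ√T = 0.941892 − 0.526772 = 0.415120
N(d₁) = 0.826876,  N(d₂) = 0.660973,  e^(−rT) = 0.921060
E₀ = V₀·N(d₁) − D·e^(−rT)·N(d₂)
   = 219.1056·0.826876 − 166.3953·0.921060·0.660973 = 79.872395
B₀ = V₀ − E₀ = 219.1056 − 79.872395 = 139.233205
spread = −(1/T)·ln(B₀/D) − r = −(1/1.7722)·ln(139.233205/166.3953) − 0.0464 = 0.05416203
in basis points: 0.05416203 × 10⁴ = 541.6203 bp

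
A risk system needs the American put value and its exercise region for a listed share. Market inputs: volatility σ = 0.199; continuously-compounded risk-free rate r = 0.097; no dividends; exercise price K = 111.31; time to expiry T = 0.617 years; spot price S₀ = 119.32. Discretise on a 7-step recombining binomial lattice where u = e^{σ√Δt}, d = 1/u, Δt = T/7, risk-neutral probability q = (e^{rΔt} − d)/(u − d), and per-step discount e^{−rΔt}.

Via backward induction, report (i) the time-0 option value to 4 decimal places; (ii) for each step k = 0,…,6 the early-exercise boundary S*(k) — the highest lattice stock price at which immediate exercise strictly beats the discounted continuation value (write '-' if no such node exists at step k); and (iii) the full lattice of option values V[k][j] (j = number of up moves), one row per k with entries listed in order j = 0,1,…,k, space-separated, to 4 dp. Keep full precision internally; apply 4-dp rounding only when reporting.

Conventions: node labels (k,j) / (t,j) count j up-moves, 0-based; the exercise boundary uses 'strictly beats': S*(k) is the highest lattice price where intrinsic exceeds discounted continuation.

Δt=0.08814  u=1.06086  d=0.94263  q=0.55786  discount=0.99149
step 7 (expiry): payoffs max(K−S,0) = 32.4051 22.5084 11.3704 0.0000 0.0000 0.0000 0.0000 0.0000
step 6: (k=6,j=0): S=83.7071, K−S=27.6029, hold=26.6553 ⇒ V=27.6029 exercise | (k=6,j=1): S=94.2062, K−S=17.1038, hold=16.1562 ⇒ V=17.1038 exercise | (k=6,j=2): S=106.0221, K−S=5.2879, hold=4.9845 ⇒ V=5.2879 exercise | (k=6,j=3): S=119.3200, K−S=0.0000, hold=0.0000 ⇒ V=0.0000 continue | (k=6,j=4): S=134.2858, K−S=0.0000, hold=0.0000 ⇒ V=0.0000 continue | (k=6,j=5): S=151.1288, K−S=0.0000, hold=0.0000 ⇒ V=0.0000 continue | (k=6,j=6): S=170.0843, K−S=0.0000, hold=0.0000 ⇒ V=0.0000 continue  boundary S*=106.0221
step 5: (k=5,j=0): S=88.8016, K−S=22.5084, hold=21.5608 ⇒ V=22.5084 exercise | (k=5,j=1): S=99.9396, K−S=11.3704, hold=10.4227 ⇒ V=11.3704 exercise | (k=5,j=2): S=112.4747, K−S=0.0000, hold=2.3181 ⇒ V=2.3181 continue | (k=5,j=3): S=126.5819, K−S=0.0000, hold=0.0000 ⇒ V=0.0000 continue | (k=5,j=4): S=142.4586, K−S=0.0000, hold=0.0000 ⇒ V=0.0000 continue | (k=5,j=5): S=160.3266, K−S=0.0000, hold=0.0000 ⇒ V=0.0000 continue  boundary S*=99.9396
step 4: (k=4,j=0): S=94.2062, K−S=17.1038, hold=16.1562 ⇒ V=17.1038 exercise | (k=4,j=1): S=106.0221, K−S=5.2879, hold=6.2667 ⇒ V=6.2667 continue | (k=4,j=2): S=119.3200, K−S=0.0000, hold=1.0162 ⇒ V=1.0162 continue | (k=4,j=3): S=134.2858, K−S=0.0000, hold=0.0000 ⇒ V=0.0000 continue | (k=4,j=4): S=151.1288, K−S=0.0000, hold=0.0000 ⇒ V=0.0000 continue  boundary S*=94.2062
step 3: (k=3,j=0): S=99.9396, K−S=11.3704, hold=10.9641 ⇒ V=11.3704 exercise | (k=3,j=1): S=112.4747, K−S=0.0000, hold=3.3092 ⇒ V=3.3092 continue | (k=3,j=2): S=126.5819, K−S=0.0000, hold=0.4455 ⇒ V=0.4455 continue | (k=3,j=3): S=142.4586, K−S=0.0000, hold=0.0000 ⇒ V=0.0000 continue  boundary S*=99.9396
step 2: (k=2,j=0): S=106.0221, K−S=5.2879, hold=6.8149 ⇒ V=6.8149 continue | (k=2,j=1): S=119.3200, K−S=0.0000, hold=1.6971 ⇒ V=1.6971 continue | (k=2,j=2): S=134.2858, K−S=0.0000, hold=0.1953 ⇒ V=0.1953 continue  boundary S*=-
step 1: (k=1,j=0): S=112.4747, K−S=0.0000, hold=3.9262 ⇒ V=3.9262 continue | (k=1,j=1): S=126.5819, K−S=0.0000, hold=0.8520 ⇒ V=0.8520 continue  boundary S*=-
step 0: (k=0,j=0): S=119.3200, K−S=0.0000, hold=2.1924 ⇒ V=2.1924 continue  boundary S*=-

price = 2.1924
boundary = - - - 99.9396 94.2062 99.9396 106.0221
tree:
2.1924
3.9262 0.8520
6.8149 1.6971 0.1953
11.3704 3.3092 0.4455 0.0000
17.1038 6.2667 1.0162 0.0000 0.0000
22.5084 11.3704 2.3181 0.0000 0.0000 0.0000
27.6029 17.1038 5.2879 0.0000 0.0000 0.0000 0.0000
32.4051 22.5084 11.3704 0.0000 0.0000 0.0000 0.0000 0.0000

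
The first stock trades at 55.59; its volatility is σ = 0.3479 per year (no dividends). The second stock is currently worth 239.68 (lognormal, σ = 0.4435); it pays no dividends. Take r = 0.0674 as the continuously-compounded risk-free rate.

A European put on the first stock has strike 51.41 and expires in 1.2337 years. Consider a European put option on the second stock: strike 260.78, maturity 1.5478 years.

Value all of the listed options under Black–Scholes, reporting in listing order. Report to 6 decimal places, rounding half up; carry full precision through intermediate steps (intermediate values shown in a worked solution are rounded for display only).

[the first stock put K=51.41]
σ√T = 0.3479·√1.2337 = 0.386420
d₁ = (ln(S/K) + (r+σ²/2)T) / (σ√T) = (ln(55.59/51.41) + (0.0674+0.3479²/2)·1.2337) / 0.386420 = (0.078171 + 0.157811) / 0.386420 = 0.610689
d₂ = d₁ − σ√T = 0.610689 − 0.386420 = 0.224269
e^{−rT} = 0.920212
N(−d₁) = 0.270703,  N(−d₂) = 0.411274
price = K·e^{−rT}·N(−d₂) − S·N(−d₁) = 19.456589 − 15.048373 = 4.408216
[the second stock put K=260.78]
σ√T = 0.4435·√1.5478 = 0.551761
d₁ = (ln(S/K) + (r+σ²/2)T) / (σ√T) = (ln(239.68/260.78) + (0.0674+0.4435²/2)·1.5478) / 0.551761 = (-0.084372 + 0.256542) / 0.551761 = 0.312036
d₂ = d₁ − σ√T = 0.312036 − 0.551761 = -0.239725
e^{−rT} = 0.900935
N(−d₁) = 0.377507,  N(−d₂) = 0.594728
price = K·e^{−rT}·N(−d₂) − S·N(−d₁) = 139.728979 − 90.480761 = 49.248217

price(the first stock put K=51.41) = 4.408216
price(the second stock put K=260.78) = 49.248217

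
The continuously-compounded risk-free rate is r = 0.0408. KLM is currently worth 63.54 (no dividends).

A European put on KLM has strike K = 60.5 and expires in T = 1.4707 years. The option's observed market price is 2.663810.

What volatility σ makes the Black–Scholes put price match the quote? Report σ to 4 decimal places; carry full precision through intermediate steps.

sigma = 0.1828

At σ = 0.1828 the Black–Scholes value reproduces the quote:
σ√T = 0.1828·√1.4707 = 0.221686
d₁ = (ln(S/K) + (r+σ²/2)T) / (σ√T) = (ln(63.54/60.5) + (0.0408+0.1828²/2)·1.4707) / 0.221686 = (0.049026 + 0.084577) / 0.221686 = 0.602669
d₂ = d₁ − σ√T = 0.602669 − 0.221686 = 0.380983
e^{−rT} = 0.941760
N(−d₁) = 0.273365,  N(−d₂) = 0.351608
V = K·e^{−rT}·N(−d₂) − S·N(−d₁) = 20.033397 − 17.369588 = 2.663810 (the observed quote) — the price is monotone increasing in volatility, hence this σ is the only solution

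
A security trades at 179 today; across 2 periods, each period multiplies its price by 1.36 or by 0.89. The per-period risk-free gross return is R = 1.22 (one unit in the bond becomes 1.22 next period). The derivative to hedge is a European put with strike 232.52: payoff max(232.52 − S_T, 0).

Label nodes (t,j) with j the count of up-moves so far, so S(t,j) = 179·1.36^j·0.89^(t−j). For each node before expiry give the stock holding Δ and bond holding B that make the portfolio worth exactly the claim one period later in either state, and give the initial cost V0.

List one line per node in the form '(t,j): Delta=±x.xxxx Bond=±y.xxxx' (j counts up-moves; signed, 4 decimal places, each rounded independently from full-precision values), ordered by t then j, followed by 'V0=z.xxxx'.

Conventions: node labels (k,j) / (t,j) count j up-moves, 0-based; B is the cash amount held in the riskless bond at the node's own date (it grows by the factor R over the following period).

Risk-neutral probability p* = (R−d)/(u−d) = (1.22−0.89)/(1.36−0.89) = 0.7021.
Payoffs at expiry: V(2,0)=90.7341, V(2,1)=15.8584, V(2,2)=0.0000
(1,0): S=159.3100. Δ = (V_up−V_dn)/(S_up−S_dn) = (15.8584−90.7341)/(216.6616−141.7859) = -1.0000. V = [p*·15.8584 + (1−p*)·90.7341]/1.22 = 31.2802. B = V − Δ·S = 190.5902.
(1,1): S=243.4400. Δ = (V_up−V_dn)/(S_up−S_dn) = (0.0000−15.8584)/(331.0784−216.6616) = -0.1386. V = [p*·0.0000 + (1−p*)·15.8584]/1.22 = 3.8719. B = V − Δ·S = 37.6132.
(0,0): S=179.0000. Δ = (V_up−V_dn)/(S_up−S_dn) = (3.8719−31.2802)/(243.4400−159.3100) = -0.3258. V = [p*·3.8719 + (1−p*)·31.2802]/1.22 = 9.8657. B = V − Δ·S = 68.1810.
Sanity check at the root: Δ(0,0)·S0 + B(0,0) reproduces V0 = 9.8657.

(0,0): Delta=-0.3258 Bond=68.1810
(1,0): Delta=-1.0000 Bond=190.5902
(1,1): Delta=-0.1386 Bond=37.6132
V0=9.8657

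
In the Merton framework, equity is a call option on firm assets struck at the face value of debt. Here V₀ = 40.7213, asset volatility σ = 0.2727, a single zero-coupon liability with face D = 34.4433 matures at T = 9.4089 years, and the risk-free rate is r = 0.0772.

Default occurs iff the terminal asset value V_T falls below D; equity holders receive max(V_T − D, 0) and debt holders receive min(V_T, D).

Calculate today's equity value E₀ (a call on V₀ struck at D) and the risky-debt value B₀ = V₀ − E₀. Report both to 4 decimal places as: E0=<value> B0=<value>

Apply the equity-as-call identities (strike 34.4433, horizon 9.4089 years):
d₁ = [ln(V₀/D) + (r + σ²/2)T] / (σ√T)
   = [ln(40.7213/34.4433) + (0.0772 + 0.5·0.2727²)·9.4089] / (0.2727·√9.4089)
   = [0.167437 + 1.076215] / 0.836478 = 1.486771
d₂ = d₁ − σ√T = 1.486771 − 0.836478 = 0.650293
N(d₁) = 0.931462,  N(d₂) = 0.742249,  e^(−rT) = 0.483663
E₀ = V₀·N(d₁) − D·e^(−rT)·N(d₂)
   = 40.7213·0.931462 − 34.4433·0.483663·0.742249 = 25.565280
B₀ = V₀ − E₀ = 40.7213 − 25.565280 = 15.156020

E0=25.5653 B0=15.1560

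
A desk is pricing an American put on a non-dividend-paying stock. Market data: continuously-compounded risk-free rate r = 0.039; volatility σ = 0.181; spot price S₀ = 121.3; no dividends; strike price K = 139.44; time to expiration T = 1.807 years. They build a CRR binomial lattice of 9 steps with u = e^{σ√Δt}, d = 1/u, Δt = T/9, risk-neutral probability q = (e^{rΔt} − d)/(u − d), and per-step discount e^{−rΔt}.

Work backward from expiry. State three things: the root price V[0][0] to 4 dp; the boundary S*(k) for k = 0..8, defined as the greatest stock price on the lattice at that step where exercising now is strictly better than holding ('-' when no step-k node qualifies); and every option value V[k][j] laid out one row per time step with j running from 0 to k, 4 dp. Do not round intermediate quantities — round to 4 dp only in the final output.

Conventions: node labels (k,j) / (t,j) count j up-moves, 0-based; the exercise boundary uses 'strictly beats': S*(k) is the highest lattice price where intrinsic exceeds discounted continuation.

Δt=0.20078  u=1.08448  d=0.92210  q=0.52815  discount=0.99220
step 9 (expiry): payoffs max(K−S,0) = 80.9801 70.6852 58.5773 44.3372 27.5894 7.8923 0.0000 0.0000 0.0000 0.0000
step 8: (k=8,j=0): S=63.3987, K−S=76.0413, hold=74.9537 ⇒ V=76.0413 exercise | (k=8,j=1): S=74.5634, K−S=64.8766, hold=63.7890 ⇒ V=64.8766 exercise | (k=8,j=2): S=87.6942, K−S=51.7458, hold=50.6583 ⇒ V=51.7458 exercise | (k=8,j=3): S=103.1373, K−S=36.3027, hold=35.2151 ⇒ V=36.3027 exercise | (k=8,j=4): S=121.3000, K−S=18.1400, hold=17.0524 ⇒ V=18.1400 exercise | (k=8,j=5): S=142.6612, K−S=0.0000, hold=3.6950 ⇒ V=3.6950 continue | (k=8,j=6): S=167.7842, K−S=0.0000, hold=0.0000 ⇒ V=0.0000 continue | (k=8,j=7): S=197.3313, K−S=0.0000, hold=0.0000 ⇒ V=0.0000 continue | (k=8,j=8): S=232.0818, K−S=0.0000, hold=0.0000 ⇒ V=0.0000 continue  boundary S*=121.3000
step 7: (k=7,j=0): S=68.7548, K−S=70.6852, hold=69.5976 ⇒ V=70.6852 exercise | (k=7,j=1): S=80.8627, K−S=58.5773, hold=57.4897 ⇒ V=58.5773 exercise | (k=7,j=2): S=95.1028, K−S=44.3372, hold=43.2496 ⇒ V=44.3372 exercise | (k=7,j=3): S=111.8506, K−S=27.5894, hold=26.5018 ⇒ V=27.5894 exercise | (k=7,j=4): S=131.5477, K−S=7.8923, hold=10.4289 ⇒ V=10.4289 continue | (k=7,j=5): S=154.7136, K−S=0.0000, hold=1.7299 ⇒ V=1.7299 continue | (k=7,j=6): S=181.9590, K−S=0.0000, hold=0.0000 ⇒ V=0.0000 continue | (k=7,j=7): S=214.0024, K−S=0.0000, hold=0.0000 ⇒ V=0.0000 continue  boundary S*=111.8506
step 6: (k=6,j=0): S=74.5634, K−S=64.8766, hold=63.7890 ⇒ V=64.8766 exercise | (k=6,j=1): S=87.6942, K−S=51.7458, hold=50.6583 ⇒ V=51.7458 exercise | (k=6,j=2): S=103.1373, K−S=36.3027, hold=35.2151 ⇒ V=36.3027 exercise | (k=6,j=3): S=121.3000, K−S=18.1400, hold=18.3817 ⇒ V=18.3817 continue | (k=6,j=4): S=142.6612, K−S=0.0000, hold=5.7891 ⇒ V=5.7891 continue | (k=6,j=5): S=167.7842, K−S=0.0000, hold=0.8099 ⇒ V=0.8099 continue | (k=6,j=6): S=197.3313, K−S=0.0000, hold=0.0000 ⇒ V=0.0000 continue  boundary S*=103.1373
step 5: (k=5,j=0): S=80.8627, K−S=58.5773, hold=57.4897 ⇒ V=58.5773 exercise | (k=5,j=1): S=95.1028, K−S=44.3372, hold=43.2496 ⇒ V=44.3372 exercise | (k=5,j=2): S=111.8506, K−S=27.5894, hold=26.6285 ⇒ V=27.5894 exercise | (k=5,j=3): S=131.5477, K−S=7.8923, hold=11.6394 ⇒ V=11.6394 continue | (k=5,j=4): S=154.7136, K−S=0.0000, hold=3.1347 ⇒ V=3.1347 continue | (k=5,j=5): S=181.9590, K−S=0.0000, hold=0.3792 ⇒ V=0.3792 continue  boundary S*=111.8506
step 4: (k=4,j=0): S=87.6942, K−S=51.7458, hold=50.6583 ⇒ V=51.7458 exercise | (k=4,j=1): S=103.1373, K−S=36.3027, hold=35.2151 ⇒ V=36.3027 exercise | (k=4,j=2): S=121.3000, K−S=18.1400, hold=19.0160 ⇒ V=19.0160 continue | (k=4,j=3): S=142.6612, K−S=0.0000, hold=7.0919 ⇒ V=7.0919 continue | (k=4,j=4): S=167.7842, K−S=0.0000, hold=1.6663 ⇒ V=1.6663 continue  boundary S*=103.1373
step 3: (k=3,j=0): S=95.1028, K−S=44.3372, hold=43.2496 ⇒ V=44.3372 exercise | (k=3,j=1): S=111.8506, K−S=27.5894, hold=26.9609 ⇒ V=27.5894 exercise | (k=3,j=2): S=131.5477, K−S=7.8923, hold=12.6192 ⇒ V=12.6192 continue | (k=3,j=3): S=154.7136, K−S=0.0000, hold=4.1934 ⇒ V=4.1934 continue  boundary S*=111.8506
step 2: (k=2,j=0): S=103.1373, K−S=36.3027, hold=35.2151 ⇒ V=36.3027 exercise | (k=2,j=1): S=121.3000, K−S=18.1400, hold=19.5294 ⇒ V=19.5294 continue | (k=2,j=2): S=142.6612, K−S=0.0000, hold=8.1054 ⇒ V=8.1054 continue  boundary S*=103.1373
step 1: (k=1,j=0): S=111.8506, K−S=27.5894, hold=27.2299 ⇒ V=27.5894 exercise | (k=1,j=1): S=131.5477, K−S=7.8923, hold=13.3906 ⇒ V=13.3906 continue  boundary S*=111.8506
step 0: (k=0,j=0): S=121.3000, K−S=18.1400, hold=19.9337 ⇒ V=19.9337 continue  boundary S*=-

price = 19.9337
boundary = - 111.8506 103.1373 111.8506 103.1373 111.8506 103.1373 111.8506 121.3000
tree:
19.9337
27.5894 13.3906
36.3027 19.5294 8.1054
44.3372 27.5894 12.6192 4.1934
51.7458 36.3027 19.0160 7.0919 1.6663
58.5773 44.3372 27.5894 11.6394 3.1347 0.3792
64.8766 51.7458 36.3027 18.3817 5.7891 0.8099 0.0000
70.6852 58.5773 44.3372 27.5894 10.4289 1.7299 0.0000 0.0000
76.0413 64.8766 51.7458 36.3027 18.1400 3.6950 0.0000 0.0000 0.0000
80.9801 70.6852 58.5773 44.3372 27.5894 7.8923 0.0000 0.0000 0.0000 0.0000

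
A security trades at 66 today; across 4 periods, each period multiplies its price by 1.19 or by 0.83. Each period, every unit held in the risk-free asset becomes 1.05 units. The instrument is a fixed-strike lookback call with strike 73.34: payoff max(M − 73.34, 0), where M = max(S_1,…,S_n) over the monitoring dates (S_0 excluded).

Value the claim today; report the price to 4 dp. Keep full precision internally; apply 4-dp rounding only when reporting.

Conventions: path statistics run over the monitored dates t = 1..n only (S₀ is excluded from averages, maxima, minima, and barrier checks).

price = 15.5460

Under the martingale measure an up-move has probability p* = 0.6111; value the claim as the probability-weighted average of per-path payoffs, discounted 4 periods at R = 1.05.
Enumerate all 2^4 = 16 price paths (U = up ×1.19, D = down ×0.83); each path with k up-moves has probability p*^k·(1−p*)^(4−k).
DDDD: M=54.7800, payoff=0.0000, prob=0.022872
UDDD: M=78.5400, payoff=5.2000, prob=0.035942
DUDD: M=65.1882, payoff=0.0000, prob=0.035942
UUDD: M=93.4626, payoff=20.1226, prob=0.056480
DDUD: M=54.7800, payoff=0.0000, prob=0.035942
UDUD: M=78.5400, payoff=5.2000, prob=0.056480
DUUD: M=77.5740, payoff=4.2340, prob=0.056480
UUUD: M=111.2205, payoff=37.8805, prob=0.088754
DDDU: M=54.7800, payoff=0.0000, prob=0.035942
UDDU: M=78.5400, payoff=5.2000, prob=0.056480
DUDU: M=65.1882, payoff=0.0000, prob=0.056480
UUDU: M=93.4626, payoff=20.1226, prob=0.088754
DDUU: M=64.3864, payoff=0.0000, prob=0.056480
UDUU: M=92.3130, payoff=18.9730, prob=0.088754
DUUU: M=92.3130, payoff=18.9730, prob=0.088754
UUUU: M=132.3524, payoff=59.0124, prob=0.139470
Price = Σ prob·payoff / R^4 = 18.896219 / 1.215506 = 15.5460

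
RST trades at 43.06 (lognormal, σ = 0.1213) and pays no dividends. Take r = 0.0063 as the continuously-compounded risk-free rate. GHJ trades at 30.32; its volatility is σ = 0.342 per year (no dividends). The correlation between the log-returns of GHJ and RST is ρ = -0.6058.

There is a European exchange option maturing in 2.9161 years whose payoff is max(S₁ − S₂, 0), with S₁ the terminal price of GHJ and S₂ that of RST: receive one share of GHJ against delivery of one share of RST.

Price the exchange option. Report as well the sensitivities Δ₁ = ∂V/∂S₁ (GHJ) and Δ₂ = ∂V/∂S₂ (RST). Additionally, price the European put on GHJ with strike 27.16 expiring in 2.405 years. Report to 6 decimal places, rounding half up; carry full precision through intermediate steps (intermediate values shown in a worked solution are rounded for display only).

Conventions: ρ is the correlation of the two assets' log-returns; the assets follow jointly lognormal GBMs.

σ_eff = √(σ₁² + σ₂² − 2ρσ₁σ₂) = √(0.342² + 0.1213² − 2·-0.6058·0.342·0.1213) = 0.426545
d₁ = (ln(S₁/S₂) + (q₂ − q₁ + σ_eff²/2)T) / (σ_eff√T) = (ln(30.32/43.06) + (0.0 − 0.0 + 0.090970)·2.9161) / 0.728393 = -0.117394
d₂ = d₁ − σ_eff√T = -0.117394 − 0.728393 = -0.845787
N(d₁) = 0.453274,  N(d₂) = 0.198836
V = S₁·e^{−q₁T}·N(d₁) − S₂·e^{−q₂T}·N(d₂) = 13.743270 − 8.561873 = 5.181397
Δ₁ = e^{−q₁T}·N(d₁) = 0.453274;  Δ₂ = −e^{−q₂T}·N(d₂) = -0.198836
[vanilla: GHJ put K=27.16]
σ√T = 0.342·√2.405 = 0.530376
d₁ = (ln(S/K) + (r+σ²/2)T) / (σ√T) = (ln(30.32/27.16) + (0.0063+0.342²/2)·2.405) / 0.530376 = (0.110062 + 0.155801) / 0.530376 = 0.501273
d₂ = d₁ − σ√T = 0.501273 − 0.530376 = -0.029103
e^{−rT} = 0.984963
N(−d₁) = 0.308090,  N(−d₂) = 0.511609
price = K·e^{−rT}·N(−d₂) − S·N(−d₁) = 13.686345 − 9.341275 = 4.345070

exchange price = 5.181397
Δ1 = 0.453274
Δ2 = -0.198836
price(GHJ put K=27.16) = 4.345070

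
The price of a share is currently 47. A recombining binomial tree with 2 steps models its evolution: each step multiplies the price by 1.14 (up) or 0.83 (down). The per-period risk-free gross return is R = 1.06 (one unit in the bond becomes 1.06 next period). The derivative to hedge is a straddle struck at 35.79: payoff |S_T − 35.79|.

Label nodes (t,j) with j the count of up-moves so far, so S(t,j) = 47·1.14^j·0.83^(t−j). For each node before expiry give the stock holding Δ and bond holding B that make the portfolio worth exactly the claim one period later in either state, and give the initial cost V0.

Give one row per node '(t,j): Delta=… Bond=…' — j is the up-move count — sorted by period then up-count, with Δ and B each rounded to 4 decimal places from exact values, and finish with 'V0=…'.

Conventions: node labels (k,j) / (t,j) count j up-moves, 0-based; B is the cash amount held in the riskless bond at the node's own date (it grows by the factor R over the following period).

(0,0): Delta=0.8860 Bond=-26.0898
(1,0): Delta=0.4358 Bond=-10.0920
(1,1): Delta=1.0000 Bond=-33.7642
V0=15.5515

Under the risk-neutral measure, an up-move has probability p* = (R−d)/(u−d) = 0.7419 and values discount at R = 1.06.
Payoffs at expiry: V(2,0)=3.4117, V(2,1)=8.6814, V(2,2)=25.2912
Node (1,0) S=39.0100: V=(p*·8.6814+(1−p*)·3.4117)/1.06=6.9071; Δ=(8.6814−3.4117)/(44.4714−32.3783)=0.4358; B=V−Δ·S=-10.0920
Node (1,1) S=53.5800: V=(p*·25.2912+(1−p*)·8.6814)/1.06=19.8158; Δ=(25.2912−8.6814)/(61.0812−44.4714)=1.0000; B=V−Δ·S=-33.7642
Node (0,0) S=47.0000: V=(p*·19.8158+(1−p*)·6.9071)/1.06=15.5515; Δ=(19.8158−6.9071)/(53.5800−39.0100)=0.8860; B=V−Δ·S=-26.0898
Check: Δ(0,0)·S0 + B(0,0) = 15.5515 = V0.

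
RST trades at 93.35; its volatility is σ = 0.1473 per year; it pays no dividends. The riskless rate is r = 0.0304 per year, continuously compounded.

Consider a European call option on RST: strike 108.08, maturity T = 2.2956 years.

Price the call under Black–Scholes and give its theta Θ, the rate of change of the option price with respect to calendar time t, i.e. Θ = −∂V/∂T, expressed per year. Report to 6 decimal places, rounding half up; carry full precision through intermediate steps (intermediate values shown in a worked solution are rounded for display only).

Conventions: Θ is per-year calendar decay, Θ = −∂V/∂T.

price = 5.404981
Θ = -2.756189

σ√T = 0.1473·√2.2956 = 0.223178
d₁ = (ln(S/K) + (r+σ²/2)T) / (σ√T) = (ln(93.35/108.08) + (0.0304+0.1473²/2)·2.2956) / 0.223178 = (-0.146516 + 0.094690) / 0.223178 = -0.232216
d₂ = d₁ − σ√T = -0.232216 − 0.223178 = -0.455394
e^{−rT} = 0.932593
N(d₁) = 0.408185,  N(d₂) = 0.324413
Call price V = S·N(d₁) − K·e^{−rT}·N(d₂) = 38.104082 − 32.699102 = 5.404981
φ(d₁) = (1/√(2π))·e^{−d₁²/2} = 0.388330
Θ = −S·φ(d₁)·σ/(2√T) − r·K·e^{−rT}·N(d₂) = −1.762136 − 0.994053 = -2.756189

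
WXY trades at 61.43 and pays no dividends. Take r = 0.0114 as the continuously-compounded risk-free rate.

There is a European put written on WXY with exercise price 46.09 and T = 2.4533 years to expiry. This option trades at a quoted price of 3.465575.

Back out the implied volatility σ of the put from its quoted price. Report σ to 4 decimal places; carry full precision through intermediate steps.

At σ = 0.2930 the Black–Scholes value reproduces the quote:
σ√T = 0.293·√2.4533 = 0.458926
d₁ = (ln(S/K) + (r+σ²/2)T) / (σ√T) = (ln(61.43/46.09) + (0.0114+0.293²/2)·2.4533) / 0.458926 = (0.287302 + 0.133274) / 0.458926 = 0.916436
d₂ = d₁ − σ√T = 0.916436 − 0.458926 = 0.457510
e^{−rT} = 0.972420
N(−d₁) = 0.179719,  N(−d₂) = 0.323652
V = K·e^{−rT}·N(−d₂) − S·N(−d₁) = 14.505720 − 11.040146 = 3.465575 (matching the quote); vega is positive throughout, so no other σ reproduces this price

sigma = 0.2930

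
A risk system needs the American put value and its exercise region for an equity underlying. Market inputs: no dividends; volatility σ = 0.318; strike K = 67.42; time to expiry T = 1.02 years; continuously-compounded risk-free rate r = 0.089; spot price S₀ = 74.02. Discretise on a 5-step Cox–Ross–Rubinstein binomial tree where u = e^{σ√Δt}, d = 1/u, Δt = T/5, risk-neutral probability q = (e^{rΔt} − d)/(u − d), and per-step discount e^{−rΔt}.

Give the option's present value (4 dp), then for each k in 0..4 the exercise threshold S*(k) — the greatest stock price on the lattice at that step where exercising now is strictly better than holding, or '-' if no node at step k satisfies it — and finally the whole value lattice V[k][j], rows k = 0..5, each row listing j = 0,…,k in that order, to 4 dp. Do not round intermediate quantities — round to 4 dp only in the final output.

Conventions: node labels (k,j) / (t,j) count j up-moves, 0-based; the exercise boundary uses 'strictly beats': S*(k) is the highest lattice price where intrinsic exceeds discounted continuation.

price = 4.3002
boundary = - - - 48.1080 55.5385
tree:
4.3002
7.3752 1.6976
12.2237 3.2921 0.3295
19.3120 6.3043 0.7105 0.0000
25.7484 11.8815 1.5320 0.0000 0.0000
31.3237 19.3120 3.3032 0.0000 0.0000 0.0000

Δt=0.20400, u=1.15446, d=0.86621, q=0.52772, disc=e^(-rΔt)=0.98201
k=5 terminal: V=max(K-S,0) → 31.3237 19.3120 3.3032 0.0000 0.0000 0.0000
k=4: j=0 S=41.6716 intr=25.7484 cont=24.5354 V=25.7484[EX]; j=1 S=55.5385 intr=11.8815 cont=10.6684 V=11.8815[EX]; j=2 S=74.0200 intr=0.0000 cont=1.5320 V=1.5320[hold]; j=3 S=98.6515 intr=0.0000 cont=0.0000 V=0.0000[hold]; j=4 S=131.4796 intr=0.0000 cont=0.0000 V=0.0000[hold]  S*(4)=55.5385
k=3: j=0 S=48.1080 intr=19.3120 cont=18.0990 V=19.3120[EX]; j=1 S=64.1168 intr=3.3032 cont=6.3043 V=6.3043[hold]; j=2 S=85.4528 intr=0.0000 cont=0.7105 V=0.7105[hold]; j=3 S=113.8888 intr=0.0000 cont=0.0000 V=0.0000[hold]  S*(3)=48.1080
k=2: j=0 S=55.5385 intr=11.8815 cont=12.2237 V=12.2237[hold]; j=1 S=74.0200 intr=0.0000 cont=3.2921 V=3.2921[hold]; j=2 S=98.6515 intr=0.0000 cont=0.3295 V=0.3295[hold]  S*(2)=-
k=1: j=0 S=64.1168 intr=3.3032 cont=7.3752 V=7.3752[hold]; j=1 S=85.4528 intr=0.0000 cont=1.6976 V=1.6976[hold]  S*(1)=-
k=0: j=0 S=74.0200 intr=0.0000 cont=4.3002 V=4.3002[hold]  S*(0)=-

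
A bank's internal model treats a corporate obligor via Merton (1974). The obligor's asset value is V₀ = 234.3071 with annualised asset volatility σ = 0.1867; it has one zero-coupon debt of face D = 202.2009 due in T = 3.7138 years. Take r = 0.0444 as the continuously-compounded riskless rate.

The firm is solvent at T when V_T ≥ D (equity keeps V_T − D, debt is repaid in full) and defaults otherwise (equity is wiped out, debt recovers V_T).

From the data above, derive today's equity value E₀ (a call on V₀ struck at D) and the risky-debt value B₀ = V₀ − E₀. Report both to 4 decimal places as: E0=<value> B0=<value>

With assets at 234.3071 and a single debt payment of 202.2009 at 3.7138 years:
d₁ = [ln(V₀/D) + (r + σ²/2)T] / (σ√T)
   = [ln(234.3071/202.2009) + (0.0444 + 0.5·0.1867²)·3.7138] / (0.1867·√3.7138)
   = [0.147371 + 0.229618] / 0.359794 = 1.047793
d₂ = d₁ − σ√T = 1.047793 − 0.359794 = 0.687999
N(d₁) = 0.852633,  N(d₂) = 0.754273,  e^(−rT) = 0.847985
E₀ = V₀·N(d₁) − D·e^(−rT)·N(d₂)
   = 234.3071·0.852633 − 202.2009·0.847985·0.754273 = 70.447791
B₀ = V₀ − E₀ = 234.3071 − 70.447791 = 163.859309

E0=70.4478 B0=163.8593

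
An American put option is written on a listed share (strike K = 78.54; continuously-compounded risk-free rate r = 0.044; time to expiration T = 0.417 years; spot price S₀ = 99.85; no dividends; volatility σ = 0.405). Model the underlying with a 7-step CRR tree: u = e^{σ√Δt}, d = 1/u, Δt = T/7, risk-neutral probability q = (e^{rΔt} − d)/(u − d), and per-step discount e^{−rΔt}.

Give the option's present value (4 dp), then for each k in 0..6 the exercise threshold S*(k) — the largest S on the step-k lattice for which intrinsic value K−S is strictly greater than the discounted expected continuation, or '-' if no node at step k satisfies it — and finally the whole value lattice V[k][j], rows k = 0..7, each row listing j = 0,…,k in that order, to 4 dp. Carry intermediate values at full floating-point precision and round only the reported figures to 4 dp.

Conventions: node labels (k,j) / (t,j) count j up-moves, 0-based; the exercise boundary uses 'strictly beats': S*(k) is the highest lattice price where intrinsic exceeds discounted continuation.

Δt=0.05957  u=1.10390  d=0.90588  q=0.48856  discount=0.99738
step 7 (expiry): payoffs max(K−S,0) = 28.5550 17.6285 4.3135 0.0000 0.0000 0.0000 0.0000 0.0000
step 6: (k=6,j=0): S=55.1785, K−S=23.3615, hold=23.1559 ⇒ V=23.3615 exercise | (k=6,j=1): S=67.2402, K−S=11.2998, hold=11.0942 ⇒ V=11.2998 exercise | (k=6,j=2): S=81.9386, K−S=0.0000, hold=2.2003 ⇒ V=2.2003 continue | (k=6,j=3): S=99.8500, K−S=0.0000, hold=0.0000 ⇒ V=0.0000 continue | (k=6,j=4): S=121.6767, K−S=0.0000, hold=0.0000 ⇒ V=0.0000 continue | (k=6,j=5): S=148.2747, K−S=0.0000, hold=0.0000 ⇒ V=0.0000 continue | (k=6,j=6): S=180.6869, K−S=0.0000, hold=0.0000 ⇒ V=0.0000 continue  boundary S*=67.2402
step 5: (k=5,j=0): S=60.9115, K−S=17.6285, hold=17.4229 ⇒ V=17.6285 exercise | (k=5,j=1): S=74.2265, K−S=4.3135, hold=6.8362 ⇒ V=6.8362 continue | (k=5,j=2): S=90.4520, K−S=0.0000, hold=1.1224 ⇒ V=1.1224 continue | (k=5,j=3): S=110.2244, K−S=0.0000, hold=0.0000 ⇒ V=0.0000 continue | (k=5,j=4): S=134.3190, K−S=0.0000, hold=0.0000 ⇒ V=0.0000 continue | (k=5,j=5): S=163.6805, K−S=0.0000, hold=0.0000 ⇒ V=0.0000 continue  boundary S*=60.9115
step 4: (k=4,j=0): S=67.2402, K−S=11.2998, hold=12.3234 ⇒ V=12.3234 continue | (k=4,j=1): S=81.9386, K−S=0.0000, hold=4.0341 ⇒ V=4.0341 continue | (k=4,j=2): S=99.8500, K−S=0.0000, hold=0.5725 ⇒ V=0.5725 continue | (k=4,j=3): S=121.6767, K−S=0.0000, hold=0.0000 ⇒ V=0.0000 continue | (k=4,j=4): S=148.2747, K−S=0.0000, hold=0.0000 ⇒ V=0.0000 continue  boundary S*=-
step 3: (k=3,j=0): S=74.2265, K−S=4.3135, hold=8.2519 ⇒ V=8.2519 continue | (k=3,j=1): S=90.4520, K−S=0.0000, hold=2.3368 ⇒ V=2.3368 continue | (k=3,j=2): S=110.2244, K−S=0.0000, hold=0.2920 ⇒ V=0.2920 continue | (k=3,j=3): S=134.3190, K−S=0.0000, hold=0.0000 ⇒ V=0.0000 continue  boundary S*=-
step 2: (k=2,j=0): S=81.9386, K−S=0.0000, hold=5.3480 ⇒ V=5.3480 continue | (k=2,j=1): S=99.8500, K−S=0.0000, hold=1.3343 ⇒ V=1.3343 continue | (k=2,j=2): S=121.6767, K−S=0.0000, hold=0.1490 ⇒ V=0.1490 continue  boundary S*=-
step 1: (k=1,j=0): S=90.4520, K−S=0.0000, hold=3.3782 ⇒ V=3.3782 continue | (k=1,j=1): S=110.2244, K−S=0.0000, hold=0.7532 ⇒ V=0.7532 continue  boundary S*=-
step 0: (k=0,j=0): S=99.8500, K−S=0.0000, hold=2.0902 ⇒ V=2.0902 continue  boundary S*=-

price = 2.0902
boundary = - - - - - 60.9115 67.2402
tree:
2.0902
3.3782 0.7532
5.3480 1.3343 0.1490
8.2519 2.3368 0.2920 0.0000
12.3234 4.0341 0.5725 0.0000 0.0000
17.6285 6.8362 1.1224 0.0000 0.0000 0.0000
23.3615 11.2998 2.2003 0.0000 0.0000 0.0000 0.0000
28.5550 17.6285 4.3135 0.0000 0.0000 0.0000 0.0000 0.0000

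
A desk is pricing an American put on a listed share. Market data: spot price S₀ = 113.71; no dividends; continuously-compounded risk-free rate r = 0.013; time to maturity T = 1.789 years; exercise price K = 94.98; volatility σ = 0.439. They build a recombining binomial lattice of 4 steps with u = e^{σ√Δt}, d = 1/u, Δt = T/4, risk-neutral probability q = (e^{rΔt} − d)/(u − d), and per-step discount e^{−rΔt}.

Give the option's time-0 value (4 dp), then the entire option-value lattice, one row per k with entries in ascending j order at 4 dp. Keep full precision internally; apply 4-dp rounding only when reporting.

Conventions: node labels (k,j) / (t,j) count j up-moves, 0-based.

Δt=0.44725, u=1.34123, d=0.74558, q=0.43692, disc=e^(-rΔt)=0.99420
k=4 terminal: V=max(K-S,0) → 59.8416 31.7693 0.0000 0.0000 0.0000
k=3: j=0 S=47.1288 intr=47.8512 cont=47.3006 V=47.8512[EX]; j=1 S=84.7802 intr=10.1998 cont=17.7851 V=17.7851[hold]; j=2 S=152.5115 intr=0.0000 cont=0.0000 V=0.0000[hold]; j=3 S=274.3537 intr=0.0000 cont=0.0000 V=0.0000[hold]
k=2: j=0 S=63.2107 intr=31.7693 cont=34.5136 V=34.5136[hold]; j=1 S=113.7100 intr=0.0000 cont=9.9565 V=9.9565[hold]; j=2 S=204.5534 intr=0.0000 cont=0.0000 V=0.0000[hold]
k=1: j=0 S=84.7802 intr=10.1998 cont=23.6463 V=23.6463[hold]; j=1 S=152.5115 intr=0.0000 cont=5.5738 V=5.5738[hold]
k=0: j=0 S=113.7100 intr=0.0000 cont=15.6589 V=15.6589[hold]

price = 15.6589
tree:
15.6589
23.6463 5.5738
34.5136 9.9565 0.0000
47.8512 17.7851 0.0000 0.0000
59.8416 31.7693 0.0000 0.0000 0.0000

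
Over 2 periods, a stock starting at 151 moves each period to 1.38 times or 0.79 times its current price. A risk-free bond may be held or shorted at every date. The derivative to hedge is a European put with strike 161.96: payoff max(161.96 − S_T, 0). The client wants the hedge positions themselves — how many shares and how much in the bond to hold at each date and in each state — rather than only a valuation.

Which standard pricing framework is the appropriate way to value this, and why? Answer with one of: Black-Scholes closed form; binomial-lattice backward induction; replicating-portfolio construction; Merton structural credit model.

framework: replicating-portfolio construction

Key observation: the deliverable is the dynamic trading strategy on the 2-step tree (spot 151, moves 1.38 and 0.79), so the valuation must go through the node-by-node replicating-portfolio solve.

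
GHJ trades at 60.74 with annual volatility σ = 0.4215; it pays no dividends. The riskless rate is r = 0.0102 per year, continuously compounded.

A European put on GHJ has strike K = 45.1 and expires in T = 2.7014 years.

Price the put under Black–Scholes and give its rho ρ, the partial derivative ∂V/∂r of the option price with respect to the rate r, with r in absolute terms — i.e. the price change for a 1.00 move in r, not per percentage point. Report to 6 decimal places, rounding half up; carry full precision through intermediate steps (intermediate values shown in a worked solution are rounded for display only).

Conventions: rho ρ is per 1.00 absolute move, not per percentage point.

σ√T = 0.4215·√2.7014 = 0.692775
d₁ = (ln(S/K) + (r+σ²/2)T) / (σ√T) = (ln(60.74/45.1) + (0.0102+0.4215²/2)·2.7014) / 0.692775 = (0.297720 + 0.267523) / 0.692775 = 0.815912
d₂ = d₁ − σ√T = 0.815912 − 0.692775 = 0.123137
e^{−rT} = 0.972822
N(−d₁) = 0.207275,  N(−d₂) = 0.450999
Put price V = K·e^{−rT}·N(−d₂) − S·N(−d₁) = 19.787267 − 12.589905 = 7.197361
ρ = −K·T·e^{−rT}·N(−d₂) = -53.453322

price = 7.197361
ρ = -53.453322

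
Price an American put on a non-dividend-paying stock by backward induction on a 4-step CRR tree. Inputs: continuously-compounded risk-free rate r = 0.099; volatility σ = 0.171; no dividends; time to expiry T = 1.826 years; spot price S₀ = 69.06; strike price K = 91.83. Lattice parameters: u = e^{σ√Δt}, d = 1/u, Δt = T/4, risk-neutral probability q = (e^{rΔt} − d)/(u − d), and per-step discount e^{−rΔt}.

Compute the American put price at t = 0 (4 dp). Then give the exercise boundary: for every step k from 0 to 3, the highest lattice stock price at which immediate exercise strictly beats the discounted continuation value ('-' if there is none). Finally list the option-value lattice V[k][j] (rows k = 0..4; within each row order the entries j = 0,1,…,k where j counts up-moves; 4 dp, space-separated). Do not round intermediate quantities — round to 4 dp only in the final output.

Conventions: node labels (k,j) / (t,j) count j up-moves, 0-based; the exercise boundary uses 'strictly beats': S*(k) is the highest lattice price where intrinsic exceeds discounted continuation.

price = 22.7700
boundary = 69.0600 77.5181 69.0600 77.5181
tree:
22.7700
30.3052 14.3119
37.0183 22.7700 5.4757
42.9989 30.3052 14.3119 1.5161
48.3269 37.0183 22.7700 4.8179 0.0000

Δt=0.45650  u=1.12247  d=0.89089  q=0.67077  discount=0.95581
step 4 (expiry): payoffs max(K−S,0) = 48.3269 37.0183 22.7700 4.8179 0.0000
step 3: (k=3,j=0): S=48.8311, K−S=42.9989, hold=38.9411 ⇒ V=42.9989 exercise | (k=3,j=1): S=61.5248, K−S=30.3052, hold=26.2475 ⇒ V=30.3052 exercise | (k=3,j=2): S=77.5181, K−S=14.3119, hold=10.2542 ⇒ V=14.3119 exercise | (k=3,j=3): S=97.6689, K−S=0.0000, hold=1.5161 ⇒ V=1.5161 continue  boundary S*=77.5181
step 2: (k=2,j=0): S=54.8117, K−S=37.0183, hold=32.9605 ⇒ V=37.0183 exercise | (k=2,j=1): S=69.0600, K−S=22.7700, hold=18.7123 ⇒ V=22.7700 exercise | (k=2,j=2): S=87.0121, K−S=4.8179, hold=5.4757 ⇒ V=5.4757 continue  boundary S*=69.0600
step 1: (k=1,j=0): S=61.5248, K−S=30.3052, hold=26.2475 ⇒ V=30.3052 exercise | (k=1,j=1): S=77.5181, K−S=14.3119, hold=10.6759 ⇒ V=14.3119 exercise  boundary S*=77.5181
step 0: (k=0,j=0): S=69.0600, K−S=22.7700, hold=18.7123 ⇒ V=22.7700 exercise  boundary S*=69.0600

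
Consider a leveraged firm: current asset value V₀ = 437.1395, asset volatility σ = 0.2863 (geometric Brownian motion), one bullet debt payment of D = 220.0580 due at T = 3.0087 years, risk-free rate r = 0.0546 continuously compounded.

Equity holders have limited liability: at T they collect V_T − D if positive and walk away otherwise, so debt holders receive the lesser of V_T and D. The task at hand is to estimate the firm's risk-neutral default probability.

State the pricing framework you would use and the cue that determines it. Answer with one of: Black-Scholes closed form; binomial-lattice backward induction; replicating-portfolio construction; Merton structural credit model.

framework: Merton structural credit model

Key observation: with the firm-asset dynamics (V₀ = 437.1395) and a single zero-coupon liability of face 220.0580 given, debt value, spread, and default probability all derive from the option view of the balance sheet.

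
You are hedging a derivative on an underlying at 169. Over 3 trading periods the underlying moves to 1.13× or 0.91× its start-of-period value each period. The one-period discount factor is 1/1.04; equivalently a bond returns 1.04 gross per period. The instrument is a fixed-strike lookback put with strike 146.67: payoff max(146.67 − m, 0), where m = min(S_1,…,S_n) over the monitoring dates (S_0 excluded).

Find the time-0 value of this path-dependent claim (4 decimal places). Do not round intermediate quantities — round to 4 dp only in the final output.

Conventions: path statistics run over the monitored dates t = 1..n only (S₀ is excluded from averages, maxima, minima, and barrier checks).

Set p* = 0.5909 (from d < R < u); the path-dependent value is the discounted p*-expectation over all price paths.
Enumerate all 2^3 = 8 price paths (U = up ×1.13, D = down ×0.91); each path with k up-moves has probability p*^k·(1−p*)^(3−k).
DDD: m=127.3535, payoff=19.3165, prob=0.068464
UDD: m=158.1423, payoff=0.0000, prob=0.098892
DUD: m=153.7900, payoff=0.0000, prob=0.098892
UUD: m=190.9700, payoff=0.0000, prob=0.142844
DDU: m=139.9489, payoff=6.7211, prob=0.098892
UDU: m=173.7827, payoff=0.0000, prob=0.142844
DUU: m=153.7900, payoff=0.0000, prob=0.142844
UUU: m=190.9700, payoff=0.0000, prob=0.206330
Price = Σ prob·payoff / R^3 = 1.987138 / 1.124864 = 1.7666

price = 1.7666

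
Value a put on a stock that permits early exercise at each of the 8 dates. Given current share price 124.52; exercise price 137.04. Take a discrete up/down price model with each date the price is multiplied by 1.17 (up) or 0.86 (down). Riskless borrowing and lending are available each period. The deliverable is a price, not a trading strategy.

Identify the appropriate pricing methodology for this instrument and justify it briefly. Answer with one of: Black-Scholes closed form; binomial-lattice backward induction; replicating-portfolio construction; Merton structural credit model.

Key observation: early exercise of the strike-137.04 put must be checked at each of the 8 dates (spot 124.52), which forces a node-by-node comparison of intrinsic and continuation value backward from expiry.

framework: binomial-lattice backward induction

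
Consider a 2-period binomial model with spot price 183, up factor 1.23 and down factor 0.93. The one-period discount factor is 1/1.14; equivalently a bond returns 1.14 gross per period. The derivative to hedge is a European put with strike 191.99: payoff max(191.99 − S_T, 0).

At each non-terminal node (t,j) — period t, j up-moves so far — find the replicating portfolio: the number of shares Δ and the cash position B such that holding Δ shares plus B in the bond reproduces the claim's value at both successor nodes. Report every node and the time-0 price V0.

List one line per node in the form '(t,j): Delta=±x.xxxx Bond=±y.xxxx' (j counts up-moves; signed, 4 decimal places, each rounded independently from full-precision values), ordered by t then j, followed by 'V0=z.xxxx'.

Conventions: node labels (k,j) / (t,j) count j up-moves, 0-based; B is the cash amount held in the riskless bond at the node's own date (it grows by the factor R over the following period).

No-arbitrage ⇒ martingale measure with p* = (R−d)/(u−d) = 0.7000.
Payoffs at expiry: V(2,0)=33.7133, V(2,1)=0.0000, V(2,2)=0.0000
  t=1,j=0: stock 170.1900 → up 209.3337 (V=0.0000), down 158.2767 (V=33.7133). Price 8.8719; hedge Δ=-0.6603, bond B=121.2496.
  t=1,j=1: stock 225.0900 → up 276.8607 (V=0.0000), down 209.3337 (V=0.0000). Price 0.0000; hedge Δ=0.0000, bond B=0.0000.
  t=0,j=0: stock 183.0000 → up 225.0900 (V=0.0000), down 170.1900 (V=8.8719). Price 2.3347; hedge Δ=-0.1616, bond B=31.9078.
Sanity check at the root: Δ(0,0)·S0 + B(0,0) reproduces V0 = 2.3347.

(0,0): Delta=-0.1616 Bond=31.9078
(1,0): Delta=-0.6603 Bond=121.2496
(1,1): Delta=0.0000 Bond=0.0000
V0=2.3347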